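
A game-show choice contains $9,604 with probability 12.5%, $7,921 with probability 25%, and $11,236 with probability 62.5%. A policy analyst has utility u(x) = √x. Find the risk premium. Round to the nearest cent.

E[u] = 0.125·√9604 + 0.25·√7921 + 0.625·√11236 = 0.125·98 + 0.25·89 + 0.625·106 = 100.75
CE = (100.75)² = 10150.5625
Risk premium = EV − CE = 10203.25 − 10150.5625 = 52.6875

$52.69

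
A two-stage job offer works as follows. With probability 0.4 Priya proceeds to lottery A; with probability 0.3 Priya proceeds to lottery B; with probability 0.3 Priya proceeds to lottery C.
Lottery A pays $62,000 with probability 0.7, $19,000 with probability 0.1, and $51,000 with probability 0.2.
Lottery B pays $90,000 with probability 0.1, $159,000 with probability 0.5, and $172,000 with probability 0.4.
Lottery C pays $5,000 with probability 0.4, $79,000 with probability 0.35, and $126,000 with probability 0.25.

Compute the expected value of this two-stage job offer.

$87,735

EV(A) = 0.7 × 62000 + 0.1 × 19000 + 0.2 × 51000 = 43400 + 1900 + 10200 = 55500
EV(B) = 0.1 × 90000 + 0.5 × 159000 + 0.4 × 172000 = 9000 + 79500 + 68800 = 157300
EV(C) = 0.4 × 5000 + 0.35 × 79000 + 0.25 × 126000 = 2000 + 27650 + 31500 = 61150
Overall = 0.4 × 55500 + 0.3 × 157300 + 0.3 × 61150 = 22200 + 47190 + 18345 = 87735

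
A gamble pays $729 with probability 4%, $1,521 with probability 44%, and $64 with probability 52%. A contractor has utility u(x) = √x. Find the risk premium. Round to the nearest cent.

$229.92

E[u] = 0.04·√729 + 0.44·√1521 + 0.52·√64 = 0.04·27 + 0.44·39 + 0.52·8 = 22.4
CE = (22.4)² = 501.76
Risk premium = EV − CE = 731.68 − 501.76 = 229.92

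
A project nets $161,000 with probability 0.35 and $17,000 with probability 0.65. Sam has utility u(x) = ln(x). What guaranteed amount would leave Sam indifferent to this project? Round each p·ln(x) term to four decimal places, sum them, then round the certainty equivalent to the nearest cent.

E[u] = 0.35·ln(161000) + 0.65·ln(17000) = 4.1962 + 6.3316 = 10.5278
CE = e^10.5278 ≈ 37339.24

$37,339.24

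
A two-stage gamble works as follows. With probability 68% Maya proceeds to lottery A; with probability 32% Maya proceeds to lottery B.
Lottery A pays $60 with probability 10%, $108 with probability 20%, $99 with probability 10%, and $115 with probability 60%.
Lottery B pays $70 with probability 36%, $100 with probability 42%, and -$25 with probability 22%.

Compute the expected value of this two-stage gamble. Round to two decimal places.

$92.16

EV(A) = 0.1 × 60 + 0.2 × 108 + 0.1 × 99 + 0.6 × 115 = 6 + 21.6 + 9.9 + 69 = 106.5
EV(B) = 0.36 × 70 + 0.42 × 100 + 0.22 × (-25) = 25.2 + 42 − 5.5 = 61.7
Overall = 0.68 × 106.5 + 0.32 × 61.7 = 72.42 + 19.744 = 92.164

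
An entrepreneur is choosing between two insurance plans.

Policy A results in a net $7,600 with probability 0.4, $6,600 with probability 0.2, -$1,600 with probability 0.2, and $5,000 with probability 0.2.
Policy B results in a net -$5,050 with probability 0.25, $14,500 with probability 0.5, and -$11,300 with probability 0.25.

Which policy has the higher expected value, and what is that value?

Policy A ($5,040)

Policy A = 0.4 × 7600 + 0.2 × 6600 + 0.2 × (-1600) + 0.2 × 5000 = 3040 + 1320 − 320 + 1000 = 5040
Policy B = 0.25 × (-5050) + 0.5 × 14500 + 0.25 × (-11300) = -1262.5 + 7250 − 2825 = 3162.5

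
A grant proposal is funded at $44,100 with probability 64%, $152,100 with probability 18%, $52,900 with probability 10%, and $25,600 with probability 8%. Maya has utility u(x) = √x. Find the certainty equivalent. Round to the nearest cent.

$57,792.16

E[u] = 0.64·√44100 + 0.18·√152100 + 0.1·√52900 + 0.08·√25600 = 0.64·210 + 0.18·390 + 0.1·230 + 0.08·160 = 240.4
CE = (240.4)² = 57792.16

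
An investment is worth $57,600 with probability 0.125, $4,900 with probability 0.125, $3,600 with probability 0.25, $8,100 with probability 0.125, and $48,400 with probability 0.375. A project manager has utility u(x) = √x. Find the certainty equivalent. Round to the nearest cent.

$21,756.25

E[u] = 0.125·√57600 + 0.125·√4900 + 0.25·√3600 + 0.125·√8100 + 0.375·√48400 = 0.125·240 + 0.125·70 + 0.25·60 + 0.125·90 + 0.375·220 = 147.5
CE = (147.5)² = 21756.25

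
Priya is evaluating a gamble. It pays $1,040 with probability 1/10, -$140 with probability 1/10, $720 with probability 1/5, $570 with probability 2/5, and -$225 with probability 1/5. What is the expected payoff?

EV = 1/10 × 1040 + 1/10 × (-140) + 1/5 × 720 + 2/5 × 570 + 1/5 × (-225) = 104 − 14 + 144 + 228 − 45 = 417

$417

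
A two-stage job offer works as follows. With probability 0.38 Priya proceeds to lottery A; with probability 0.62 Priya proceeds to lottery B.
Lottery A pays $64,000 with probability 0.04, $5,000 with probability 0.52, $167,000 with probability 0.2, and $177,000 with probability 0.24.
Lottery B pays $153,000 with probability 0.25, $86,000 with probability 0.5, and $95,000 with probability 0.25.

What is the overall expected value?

$95,895.20

EV(A) = 0.04 × 64000 + 0.52 × 5000 + 0.2 × 167000 + 0.24 × 177000 = 2560 + 2600 + 33400 + 42480 = 81040
EV(B) = 0.25 × 153000 + 0.5 × 86000 + 0.25 × 95000 = 38250 + 43000 + 23750 = 105000
Overall = 0.38 × 81040 + 0.62 × 105000 = 30795.2 + 65100 = 95895.2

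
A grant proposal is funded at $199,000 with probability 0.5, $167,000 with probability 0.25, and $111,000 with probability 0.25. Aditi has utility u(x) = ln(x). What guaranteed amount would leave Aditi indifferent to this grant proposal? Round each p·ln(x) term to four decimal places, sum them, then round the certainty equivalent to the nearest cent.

E[u] = 0.5·ln(199000) + 0.25·ln(167000) + 0.25·ln(111000) = 6.1005 + 3.0064 + 2.9043 = 12.0112
CE = e^12.0112 ≈ 164587.89

$164,587.89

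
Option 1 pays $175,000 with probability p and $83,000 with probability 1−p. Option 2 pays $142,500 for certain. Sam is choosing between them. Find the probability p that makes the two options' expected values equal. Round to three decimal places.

p·175000 + (1−p)·83000 = 142500
92000p + 83000 = 142500
p = (142500 − 83000) / 92000

p = 0.647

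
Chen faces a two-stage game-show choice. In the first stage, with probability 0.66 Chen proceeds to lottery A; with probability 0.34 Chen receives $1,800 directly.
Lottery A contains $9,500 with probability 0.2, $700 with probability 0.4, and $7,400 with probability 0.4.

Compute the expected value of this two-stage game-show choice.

$4,004.40

EV(A) = 0.2 × 9500 + 0.4 × 700 + 0.4 × 7400 = 1900 + 280 + 2960 = 5140
Branch B: 1800 (certain)
Overall = 0.66 × 5140 + 0.34 × 1800 = 3392.4 + 612 = 4004.4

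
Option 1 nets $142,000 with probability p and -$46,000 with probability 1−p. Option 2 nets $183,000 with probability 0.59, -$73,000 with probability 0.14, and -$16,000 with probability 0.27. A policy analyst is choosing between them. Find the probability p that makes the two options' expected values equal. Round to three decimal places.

EV(Option 2) = 0.59 × 183000 + 0.14 × (-73000) + 0.27 × (-16000) = 107970 − 10220 − 4320 = 93430
p·142000 + (1−p)·(-46000) = 93430
188000p − 46000 = 93430
p = (93430 + 46000) / 188000

p = 0.742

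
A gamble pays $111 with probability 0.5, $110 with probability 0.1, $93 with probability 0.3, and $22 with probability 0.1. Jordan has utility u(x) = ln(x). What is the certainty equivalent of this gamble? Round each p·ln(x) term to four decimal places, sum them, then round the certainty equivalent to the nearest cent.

$89.45

E[u] = 0.5·ln(111) + 0.1·ln(110) + 0.3·ln(93) + 0.1·ln(22) = 2.3548 + 0.4700 + 1.3598 + 0.3091 = 4.4937
CE = e^4.4937 ≈ 89.45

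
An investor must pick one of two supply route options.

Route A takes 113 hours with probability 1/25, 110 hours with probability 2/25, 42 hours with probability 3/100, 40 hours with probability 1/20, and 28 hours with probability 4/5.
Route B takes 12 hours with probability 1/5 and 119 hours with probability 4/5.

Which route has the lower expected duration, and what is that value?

Route A (38.98 hours)

Route A = 1/25 × 113 + 2/25 × 110 + 3/100 × 42 + 1/20 × 40 + 4/5 × 28 = 4.52 + 8.8 + 1.26 + 2 + 22.4 = 38.98
Route B = 1/5 × 12 + 4/5 × 119 = 2.4 + 95.2 = 97.6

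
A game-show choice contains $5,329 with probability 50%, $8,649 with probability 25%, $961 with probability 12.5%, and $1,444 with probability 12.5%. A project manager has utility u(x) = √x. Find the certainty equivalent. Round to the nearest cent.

E[u] = 0.5·√5329 + 0.25·√8649 + 0.125·√961 + 0.125·√1444 = 0.5·73 + 0.25·93 + 0.125·31 + 0.125·38 = 68.375
CE = (68.375)² = 4675.140625

$4,675.14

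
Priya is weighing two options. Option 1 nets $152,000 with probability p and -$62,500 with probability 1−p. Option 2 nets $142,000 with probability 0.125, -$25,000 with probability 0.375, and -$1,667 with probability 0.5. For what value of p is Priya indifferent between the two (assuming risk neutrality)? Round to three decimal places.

p = 0.327

EV(Option 2) = 0.125 × 142000 + 0.375 × (-25000) + 0.5 × (-1667) = 17750 − 9375 − 833.5 = 7541.5
p·152000 + (1−p)·(-62500) = 7541.5
214500p − 62500 = 7541.5
p = (7541.5 + 62500) / 214500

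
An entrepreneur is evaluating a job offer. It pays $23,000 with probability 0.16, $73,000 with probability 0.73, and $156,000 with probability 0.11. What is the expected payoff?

EV = 0.16 × 23000 + 0.73 × 73000 + 0.11 × 156000 = 3680 + 53290 + 17160 = 74130

$74,130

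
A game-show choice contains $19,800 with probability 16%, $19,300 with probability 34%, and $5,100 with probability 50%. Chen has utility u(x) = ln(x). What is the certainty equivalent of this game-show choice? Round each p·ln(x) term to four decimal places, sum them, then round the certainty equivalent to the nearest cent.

$9,961.67

E[u] = 0.16·ln(19800) + 0.34·ln(19300) + 0.5·ln(5100) = 1.5829 + 3.3551 + 4.2685 = 9.2065
CE = e^9.2065 ≈ 9961.67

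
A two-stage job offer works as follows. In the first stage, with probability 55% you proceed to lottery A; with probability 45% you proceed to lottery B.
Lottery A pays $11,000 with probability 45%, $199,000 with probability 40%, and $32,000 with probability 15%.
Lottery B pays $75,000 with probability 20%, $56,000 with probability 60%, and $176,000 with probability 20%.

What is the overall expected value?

EV(A) = 0.45 × 11000 + 0.4 × 199000 + 0.15 × 32000 = 4950 + 79600 + 4800 = 89350
EV(B) = 0.2 × 75000 + 0.6 × 56000 + 0.2 × 176000 = 15000 + 33600 + 35200 = 83800
Overall = 0.55 × 89350 + 0.45 × 83800 = 49142.5 + 37710 = 86852.5

$86,852.50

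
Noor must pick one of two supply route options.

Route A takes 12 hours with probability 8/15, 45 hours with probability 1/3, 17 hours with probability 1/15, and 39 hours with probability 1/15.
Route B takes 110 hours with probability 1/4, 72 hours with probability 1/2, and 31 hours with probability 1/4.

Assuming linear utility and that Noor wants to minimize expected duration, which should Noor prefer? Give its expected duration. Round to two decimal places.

Route A = 8/15 × 12 + 1/3 × 45 + 1/15 × 17 + 1/15 × 39 = 6.4 + 15 + 1.1333 + 2.6 = 25.1333
Route B = 1/4 × 110 + 1/2 × 72 + 1/4 × 31 = 27.5 + 36 + 7.75 = 71.25

Route A (25.13 hours)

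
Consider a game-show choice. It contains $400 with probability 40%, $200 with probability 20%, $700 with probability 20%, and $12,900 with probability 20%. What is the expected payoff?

$2,920

EV = 0.4 × 400 + 0.2 × 200 + 0.2 × 700 + 0.2 × 12900 = 160 + 40 + 140 + 2580 = 2920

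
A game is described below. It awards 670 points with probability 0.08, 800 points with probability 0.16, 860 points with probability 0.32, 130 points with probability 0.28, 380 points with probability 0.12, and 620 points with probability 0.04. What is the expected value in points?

EV = 0.08 × 670 + 0.16 × 800 + 0.32 × 860 + 0.28 × 130 + 0.12 × 380 + 0.04 × 620 = 53.6 + 128 + 275.2 + 36.4 + 45.6 + 24.8 = 563.6

563.6 points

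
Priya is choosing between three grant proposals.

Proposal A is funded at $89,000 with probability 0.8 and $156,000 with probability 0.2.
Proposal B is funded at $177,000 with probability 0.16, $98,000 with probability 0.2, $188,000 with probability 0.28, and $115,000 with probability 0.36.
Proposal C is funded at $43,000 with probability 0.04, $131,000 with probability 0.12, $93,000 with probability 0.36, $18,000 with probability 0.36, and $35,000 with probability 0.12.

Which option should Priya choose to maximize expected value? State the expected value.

Proposal B ($141,960)

Proposal A = 0.8 × 89000 + 0.2 × 156000 = 71200 + 31200 = 102400
Proposal B = 0.16 × 177000 + 0.2 × 98000 + 0.28 × 188000 + 0.36 × 115000 = 28320 + 19600 + 52640 + 41400 = 141960
Proposal C = 0.04 × 43000 + 0.12 × 131000 + 0.36 × 93000 + 0.36 × 18000 + 0.12 × 35000 = 1720 + 15720 + 33480 + 6480 + 4200 = 61600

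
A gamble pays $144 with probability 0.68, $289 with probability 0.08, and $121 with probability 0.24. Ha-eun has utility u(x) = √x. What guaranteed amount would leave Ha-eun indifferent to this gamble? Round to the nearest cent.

E[u] = 0.68·√144 + 0.08·√289 + 0.24·√121 = 0.68·12 + 0.08·17 + 0.24·11 = 12.16
CE = (12.16)² = 147.8656

$147.87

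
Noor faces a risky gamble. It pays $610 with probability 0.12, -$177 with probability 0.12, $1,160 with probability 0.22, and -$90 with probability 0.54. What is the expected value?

EV = 0.12 × 610 + 0.12 × (-177) + 0.22 × 1160 + 0.54 × (-90) = 73.2 − 21.24 + 255.2 − 48.6 = 258.56

$258.56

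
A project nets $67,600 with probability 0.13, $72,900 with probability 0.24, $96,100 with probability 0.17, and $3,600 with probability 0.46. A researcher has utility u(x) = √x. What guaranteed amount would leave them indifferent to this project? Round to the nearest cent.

E[u] = 0.13·√67600 + 0.24·√72900 + 0.17·√96100 + 0.46·√3600 = 0.13·260 + 0.24·270 + 0.17·310 + 0.46·60 = 178.9
CE = (178.9)² = 32005.21

$32,005.21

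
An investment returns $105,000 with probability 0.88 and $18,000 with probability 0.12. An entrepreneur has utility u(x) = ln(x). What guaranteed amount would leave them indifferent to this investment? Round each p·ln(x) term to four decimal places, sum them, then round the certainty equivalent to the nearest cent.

E[u] = 0.88·ln(105000) + 0.12·ln(18000) = 10.1743 + 1.1758 = 11.3501
CE = e^11.3501 ≈ 84973.95

$84,973.95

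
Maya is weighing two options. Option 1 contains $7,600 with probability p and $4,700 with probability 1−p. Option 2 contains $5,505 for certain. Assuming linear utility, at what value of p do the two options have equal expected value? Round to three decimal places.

p = 0.278

p·7600 + (1−p)·4700 = 5505
2900p + 4700 = 5505
p = (5505 − 4700) / 2900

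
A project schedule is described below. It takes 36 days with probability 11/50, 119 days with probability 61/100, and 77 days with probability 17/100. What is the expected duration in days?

EV = 11/50 × 36 + 61/100 × 119 + 17/100 × 77 = 7.92 + 72.59 + 13.09 = 93.6

93.6 days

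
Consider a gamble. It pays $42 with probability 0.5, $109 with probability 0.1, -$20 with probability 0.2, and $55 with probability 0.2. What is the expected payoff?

$38.90

EV = 0.5 × 42 + 0.1 × 109 + 0.2 × (-20) + 0.2 × 55 = 21 + 10.9 − 4 + 11 = 38.9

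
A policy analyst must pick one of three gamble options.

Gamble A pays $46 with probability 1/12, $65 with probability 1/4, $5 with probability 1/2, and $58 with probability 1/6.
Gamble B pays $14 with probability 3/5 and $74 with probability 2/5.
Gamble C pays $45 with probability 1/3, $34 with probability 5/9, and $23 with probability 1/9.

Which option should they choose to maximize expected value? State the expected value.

Gamble A = 1/12 × 46 + 1/4 × 65 + 1/2 × 5 + 1/6 × 58 = 3.8333 + 16.25 + 2.5 + 9.6667 = 32.25
Gamble B = 3/5 × 14 + 2/5 × 74 = 8.4 + 29.6 = 38
Gamble C = 1/3 × 45 + 5/9 × 34 + 1/9 × 23 = 15 + 18.8889 + 2.5556 = 36.4444

Gamble B ($38)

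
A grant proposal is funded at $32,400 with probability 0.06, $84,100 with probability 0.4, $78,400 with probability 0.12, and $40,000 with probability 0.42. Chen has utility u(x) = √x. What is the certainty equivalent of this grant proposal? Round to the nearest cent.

$59,731.36

E[u] = 0.06·√32400 + 0.4·√84100 + 0.12·√78400 + 0.42·√40000 = 0.06·180 + 0.4·290 + 0.12·280 + 0.42·200 = 244.4
CE = (244.4)² = 59731.36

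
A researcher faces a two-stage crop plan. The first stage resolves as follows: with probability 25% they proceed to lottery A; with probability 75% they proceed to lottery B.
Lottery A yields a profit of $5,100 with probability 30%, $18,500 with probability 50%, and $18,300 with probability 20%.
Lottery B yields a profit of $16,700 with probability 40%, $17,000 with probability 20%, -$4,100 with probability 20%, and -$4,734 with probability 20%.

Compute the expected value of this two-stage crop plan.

EV(A) = 0.3 × 5100 + 0.5 × 18500 + 0.2 × 18300 = 1530 + 9250 + 3660 = 14440
EV(B) = 0.4 × 16700 + 0.2 × 17000 + 0.2 × (-4100) + 0.2 × (-4734) = 6680 + 3400 − 820 − 946.8 = 8313.2
Overall = 0.25 × 14440 + 0.75 × 8313.2 = 3610 + 6234.9 = 9844.9

$9,844.90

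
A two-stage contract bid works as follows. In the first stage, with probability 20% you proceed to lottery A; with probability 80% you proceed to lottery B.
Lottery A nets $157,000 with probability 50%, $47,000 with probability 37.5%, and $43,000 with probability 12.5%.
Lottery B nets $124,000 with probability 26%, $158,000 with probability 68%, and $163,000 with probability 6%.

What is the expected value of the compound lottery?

$139,868

EV(A) = 0.5 × 157000 + 0.375 × 47000 + 0.125 × 43000 = 78500 + 17625 + 5375 = 101500
EV(B) = 0.26 × 124000 + 0.68 × 158000 + 0.06 × 163000 = 32240 + 107440 + 9780 = 149460
Overall = 0.2 × 101500 + 0.8 × 149460 = 20300 + 119568 = 139868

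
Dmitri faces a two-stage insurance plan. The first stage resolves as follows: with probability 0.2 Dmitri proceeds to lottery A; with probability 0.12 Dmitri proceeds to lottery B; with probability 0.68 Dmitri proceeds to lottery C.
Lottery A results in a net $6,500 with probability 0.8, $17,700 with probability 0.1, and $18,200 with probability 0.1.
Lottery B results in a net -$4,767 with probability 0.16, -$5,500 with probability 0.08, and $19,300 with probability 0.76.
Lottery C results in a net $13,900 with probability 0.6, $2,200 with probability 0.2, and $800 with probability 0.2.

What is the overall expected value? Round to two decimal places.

EV(A) = 0.8 × 6500 + 0.1 × 17700 + 0.1 × 18200 = 5200 + 1770 + 1820 = 8790
EV(B) = 0.16 × (-4767) + 0.08 × (-5500) + 0.76 × 19300 = -762.72 − 440 + 14668 = 13465.28
EV(C) = 0.6 × 13900 + 0.2 × 2200 + 0.2 × 800 = 8340 + 440 + 160 = 8940
Overall = 0.2 × 8790 + 0.12 × 13465.28 + 0.68 × 8940 = 1758 + 1615.8336 + 6079.2 = 9453.0336

$9,453.03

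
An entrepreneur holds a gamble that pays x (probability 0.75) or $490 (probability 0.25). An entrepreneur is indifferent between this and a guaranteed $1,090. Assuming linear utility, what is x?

x = $1,290

0.75·x + 0.25·490 = 1090
0.75·x = 1090 − 122.5 = 967.5
x = 967.5 / 0.75 = 1290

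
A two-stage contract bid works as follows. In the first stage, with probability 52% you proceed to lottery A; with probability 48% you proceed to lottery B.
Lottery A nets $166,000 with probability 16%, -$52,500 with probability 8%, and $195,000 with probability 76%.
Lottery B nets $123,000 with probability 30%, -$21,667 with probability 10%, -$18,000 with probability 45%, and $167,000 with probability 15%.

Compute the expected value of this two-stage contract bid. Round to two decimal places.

EV(A) = 0.16 × 166000 + 0.08 × (-52500) + 0.76 × 195000 = 26560 − 4200 + 148200 = 170560
EV(B) = 0.3 × 123000 + 0.1 × (-21667) + 0.45 × (-18000) + 0.15 × 167000 = 36900 − 2166.7 − 8100 + 25050 = 51683.3
Overall = 0.52 × 170560 + 0.48 × 51683.3 = 88691.2 + 24807.984 = 113499.184

$113,499.18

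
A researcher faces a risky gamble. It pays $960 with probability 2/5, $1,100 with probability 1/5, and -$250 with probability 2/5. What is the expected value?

$504

EV = 2/5 × 960 + 1/5 × 1100 + 2/5 × (-250) = 384 + 220 − 100 = 504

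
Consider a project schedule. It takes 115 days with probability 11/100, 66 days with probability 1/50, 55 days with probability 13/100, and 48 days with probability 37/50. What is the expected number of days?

56.64 days

EV = 11/100 × 115 + 1/50 × 66 + 13/100 × 55 + 37/50 × 48 = 12.65 + 1.32 + 7.15 + 35.52 = 56.64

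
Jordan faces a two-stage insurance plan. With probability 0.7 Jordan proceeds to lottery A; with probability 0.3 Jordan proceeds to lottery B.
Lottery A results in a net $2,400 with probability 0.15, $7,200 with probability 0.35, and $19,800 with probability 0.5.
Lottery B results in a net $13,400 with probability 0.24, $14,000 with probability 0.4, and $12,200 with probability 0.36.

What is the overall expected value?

$12,908.40

EV(A) = 0.15 × 2400 + 0.35 × 7200 + 0.5 × 19800 = 360 + 2520 + 9900 = 12780
EV(B) = 0.24 × 13400 + 0.4 × 14000 + 0.36 × 12200 = 3216 + 5600 + 4392 = 13208
Overall = 0.7 × 12780 + 0.3 × 13208 = 8946 + 3962.4 = 12908.4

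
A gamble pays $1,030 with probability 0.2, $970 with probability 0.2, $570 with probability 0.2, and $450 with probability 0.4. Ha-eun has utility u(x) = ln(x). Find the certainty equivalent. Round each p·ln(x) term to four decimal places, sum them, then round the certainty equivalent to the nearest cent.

E[u] = 0.2·ln(1030) + 0.2·ln(970) + 0.2·ln(570) + 0.4·ln(450) = 1.3875 + 1.3755 + 1.2691 + 2.4437 = 6.4758
CE = e^6.4758 ≈ 649.24

$649.24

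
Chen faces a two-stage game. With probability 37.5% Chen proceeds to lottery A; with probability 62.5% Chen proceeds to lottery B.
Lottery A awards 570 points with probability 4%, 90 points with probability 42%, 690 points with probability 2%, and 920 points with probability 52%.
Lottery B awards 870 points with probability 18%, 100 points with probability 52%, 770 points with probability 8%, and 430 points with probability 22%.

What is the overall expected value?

435.3 points

EV(A) = 0.04 × 570 + 0.42 × 90 + 0.02 × 690 + 0.52 × 920 = 22.8 + 37.8 + 13.8 + 478.4 = 552.8
EV(B) = 0.18 × 870 + 0.52 × 100 + 0.08 × 770 + 0.22 × 430 = 156.6 + 52 + 61.6 + 94.6 = 364.8
Overall = 0.375 × 552.8 + 0.625 × 364.8 = 207.3 + 228 = 435.3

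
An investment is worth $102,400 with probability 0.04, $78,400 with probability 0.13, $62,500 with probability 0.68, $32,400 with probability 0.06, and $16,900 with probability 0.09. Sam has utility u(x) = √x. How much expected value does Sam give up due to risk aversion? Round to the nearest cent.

$1,834.11

E[u] = 0.04·√102400 + 0.13·√78400 + 0.68·√62500 + 0.06·√32400 + 0.09·√16900 = 0.04·320 + 0.13·280 + 0.68·250 + 0.06·180 + 0.09·130 = 241.7
CE = (241.7)² = 58418.89
Risk premium = EV − CE = 60253 − 58418.89 = 1834.11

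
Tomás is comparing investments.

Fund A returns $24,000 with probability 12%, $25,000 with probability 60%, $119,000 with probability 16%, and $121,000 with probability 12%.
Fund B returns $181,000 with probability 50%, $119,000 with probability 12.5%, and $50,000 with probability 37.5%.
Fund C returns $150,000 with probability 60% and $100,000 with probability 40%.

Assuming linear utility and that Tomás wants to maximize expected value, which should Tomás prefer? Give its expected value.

Fund C ($130,000)

Fund A = 0.12 × 24000 + 0.6 × 25000 + 0.16 × 119000 + 0.12 × 121000 = 2880 + 15000 + 19040 + 14520 = 51440
Fund B = 0.5 × 181000 + 0.125 × 119000 + 0.375 × 50000 = 90500 + 14875 + 18750 = 124125
Fund C = 0.6 × 150000 + 0.4 × 100000 = 90000 + 40000 = 130000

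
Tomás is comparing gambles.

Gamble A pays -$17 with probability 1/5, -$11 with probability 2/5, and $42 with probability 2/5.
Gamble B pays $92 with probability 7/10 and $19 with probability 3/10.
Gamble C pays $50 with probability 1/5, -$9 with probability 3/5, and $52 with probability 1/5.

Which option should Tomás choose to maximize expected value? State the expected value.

Gamble B ($70.10)

Gamble A = 1/5 × (-17) + 2/5 × (-11) + 2/5 × 42 = -3.4 − 4.4 + 16.8 = 9
Gamble B = 7/10 × 92 + 3/10 × 19 = 64.4 + 5.7 = 70.1
Gamble C = 1/5 × 50 + 3/5 × (-9) + 1/5 × 52 = 10 − 5.4 + 10.4 = 15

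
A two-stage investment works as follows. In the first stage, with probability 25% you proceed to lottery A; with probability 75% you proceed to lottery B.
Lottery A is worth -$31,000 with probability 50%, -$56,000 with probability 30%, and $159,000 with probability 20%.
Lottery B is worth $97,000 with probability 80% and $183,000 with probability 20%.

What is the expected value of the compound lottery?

EV(A) = 0.5 × (-31000) + 0.3 × (-56000) + 0.2 × 159000 = -15500 − 16800 + 31800 = -500
EV(B) = 0.8 × 97000 + 0.2 × 183000 = 77600 + 36600 = 114200
Overall = 0.25 × (-500) + 0.75 × 114200 = -125 + 85650 = 85525

$85,525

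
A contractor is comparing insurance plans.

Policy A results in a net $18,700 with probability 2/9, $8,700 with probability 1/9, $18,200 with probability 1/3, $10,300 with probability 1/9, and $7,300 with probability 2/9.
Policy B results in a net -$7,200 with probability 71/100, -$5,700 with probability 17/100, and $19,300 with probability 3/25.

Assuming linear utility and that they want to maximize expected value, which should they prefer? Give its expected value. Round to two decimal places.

Policy A = 2/9 × 18700 + 1/9 × 8700 + 1/3 × 18200 + 1/9 × 10300 + 2/9 × 7300 = 4155.5556 + 966.6667 + 6066.6667 + 1144.4444 + 1622.2222 = 13955.5556
Policy B = 71/100 × (-7200) + 17/100 × (-5700) + 3/25 × 19300 = -5112 − 969 + 2316 = -3765

Policy A ($13,955.56)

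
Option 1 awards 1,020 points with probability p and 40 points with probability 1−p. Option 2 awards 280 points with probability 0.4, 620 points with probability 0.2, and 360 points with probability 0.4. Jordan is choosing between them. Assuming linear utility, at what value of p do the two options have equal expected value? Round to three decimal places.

p = 0.347

EV(Option 2) = 0.4 × 280 + 0.2 × 620 + 0.4 × 360 = 112 + 124 + 144 = 380
p·1020 + (1−p)·40 = 380
980p + 40 = 380
p = (380 − 40) / 980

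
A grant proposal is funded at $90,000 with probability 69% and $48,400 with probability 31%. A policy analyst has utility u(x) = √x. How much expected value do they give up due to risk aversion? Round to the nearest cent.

$1,368.96

E[u] = 0.69·√90000 + 0.31·√48400 = 0.69·300 + 0.31·220 = 275.2
CE = (275.2)² = 75735.04
Risk premium = EV − CE = 77104 − 75735.04 = 1368.96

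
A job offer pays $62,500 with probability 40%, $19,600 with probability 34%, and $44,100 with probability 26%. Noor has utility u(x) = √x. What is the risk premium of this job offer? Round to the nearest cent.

$2,245.16

E[u] = 0.4·√62500 + 0.34·√19600 + 0.26·√44100 = 0.4·250 + 0.34·140 + 0.26·210 = 202.2
CE = (202.2)² = 40884.84
Risk premium = EV − CE = 43130 − 40884.84 = 2245.16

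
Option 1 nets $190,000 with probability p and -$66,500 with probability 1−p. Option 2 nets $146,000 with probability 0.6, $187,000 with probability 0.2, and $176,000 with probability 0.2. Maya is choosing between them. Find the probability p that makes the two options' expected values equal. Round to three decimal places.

p = 0.884

EV(Option 2) = 0.6 × 146000 + 0.2 × 187000 + 0.2 × 176000 = 87600 + 37400 + 35200 = 160200
p·190000 + (1−p)·(-66500) = 160200
256500p − 66500 = 160200
p = (160200 + 66500) / 256500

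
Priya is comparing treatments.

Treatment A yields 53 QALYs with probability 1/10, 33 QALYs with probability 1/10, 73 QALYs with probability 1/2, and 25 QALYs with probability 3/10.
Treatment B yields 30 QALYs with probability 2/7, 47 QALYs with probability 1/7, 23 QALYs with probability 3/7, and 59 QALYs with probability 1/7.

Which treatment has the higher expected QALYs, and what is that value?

Treatment A = 1/10 × 53 + 1/10 × 33 + 1/2 × 73 + 3/10 × 25 = 5.3 + 3.3 + 36.5 + 7.5 = 52.6
Treatment B = 2/7 × 30 + 1/7 × 47 + 3/7 × 23 + 1/7 × 59 = 8.5714 + 6.7143 + 9.8571 + 8.4286 = 33.5714

Treatment A (52.6 QALYs)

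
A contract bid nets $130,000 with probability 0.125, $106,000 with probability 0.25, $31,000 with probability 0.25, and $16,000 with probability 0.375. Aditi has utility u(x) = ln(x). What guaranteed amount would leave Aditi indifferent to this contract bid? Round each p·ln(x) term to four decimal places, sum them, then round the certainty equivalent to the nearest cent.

$39,347.98

E[u] = 0.125·ln(130000) + 0.25·ln(106000) + 0.25·ln(31000) + 0.375·ln(16000) = 1.4719 + 2.8928 + 2.5854 + 3.6301 = 10.5802
CE = e^10.5802 ≈ 39347.98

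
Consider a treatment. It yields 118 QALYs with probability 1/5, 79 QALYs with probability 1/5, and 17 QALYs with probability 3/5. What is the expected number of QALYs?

EV = 1/5 × 118 + 1/5 × 79 + 3/5 × 17 = 23.6 + 15.8 + 10.2 = 49.6

49.6 QALYs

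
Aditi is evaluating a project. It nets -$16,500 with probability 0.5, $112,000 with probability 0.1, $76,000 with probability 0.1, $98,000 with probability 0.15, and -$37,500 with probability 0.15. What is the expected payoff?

EV = 0.5 × (-16500) + 0.1 × 112000 + 0.1 × 76000 + 0.15 × 98000 + 0.15 × (-37500) = -8250 + 11200 + 7600 + 14700 − 5625 = 19625

$19,625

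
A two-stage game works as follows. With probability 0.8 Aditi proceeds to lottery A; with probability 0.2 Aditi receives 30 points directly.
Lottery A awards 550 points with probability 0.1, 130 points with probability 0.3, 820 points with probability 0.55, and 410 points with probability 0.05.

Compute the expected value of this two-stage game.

458.4 points

EV(A) = 0.1 × 550 + 0.3 × 130 + 0.55 × 820 + 0.05 × 410 = 55 + 39 + 451 + 20.5 = 565.5
Branch B: 30 (certain)
Overall = 0.8 × 565.5 + 0.2 × 30 = 452.4 + 6 = 458.4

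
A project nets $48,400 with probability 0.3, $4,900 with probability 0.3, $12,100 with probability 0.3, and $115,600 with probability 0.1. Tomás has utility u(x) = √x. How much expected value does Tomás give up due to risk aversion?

E[u] = 0.3·√48400 + 0.3·√4900 + 0.3·√12100 + 0.1·√115600 = 0.3·220 + 0.3·70 + 0.3·110 + 0.1·340 = 154
CE = (154)² = 23716
Risk premium = EV − CE = 31180 − 23716 = 7464

$7,464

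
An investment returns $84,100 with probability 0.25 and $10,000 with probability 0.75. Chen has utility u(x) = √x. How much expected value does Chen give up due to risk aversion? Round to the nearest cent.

$6,768.75

E[u] = 0.25·√84100 + 0.75·√10000 = 0.25·290 + 0.75·100 = 147.5
CE = (147.5)² = 21756.25
Risk premium = EV − CE = 28525 − 21756.25 = 6768.75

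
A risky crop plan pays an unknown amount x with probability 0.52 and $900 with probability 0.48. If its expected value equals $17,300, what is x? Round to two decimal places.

0.52·x + 0.48·900 = 17300
0.52·x = 17300 − 432 = 16868
x = 16868 / 0.52 = 32438.4615

x = $32,438.46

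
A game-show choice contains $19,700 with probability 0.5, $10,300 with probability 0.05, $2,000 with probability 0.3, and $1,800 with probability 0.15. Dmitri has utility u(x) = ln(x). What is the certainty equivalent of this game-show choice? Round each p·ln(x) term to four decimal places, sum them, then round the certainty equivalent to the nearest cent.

$6,706.28

E[u] = 0.5·ln(19700) + 0.05·ln(10300) + 0.3·ln(2000) + 0.15·ln(1800) = 4.9442 + 0.4620 + 2.2803 + 1.1243 = 8.8108
CE = e^8.8108 ≈ 6706.28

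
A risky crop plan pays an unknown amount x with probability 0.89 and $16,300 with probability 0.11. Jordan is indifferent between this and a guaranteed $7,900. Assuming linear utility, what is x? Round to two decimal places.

x = $6,861.80

0.89·x + 0.11·16300 = 7900
0.89·x = 7900 − 1793 = 6107
x = 6107 / 0.89 = 6861.7978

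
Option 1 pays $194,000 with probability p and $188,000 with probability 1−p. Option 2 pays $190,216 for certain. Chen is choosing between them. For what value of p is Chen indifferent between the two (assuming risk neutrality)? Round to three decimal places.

p·194000 + (1−p)·188000 = 190216
6000p + 188000 = 190216
p = (190216 − 188000) / 6000

p = 0.369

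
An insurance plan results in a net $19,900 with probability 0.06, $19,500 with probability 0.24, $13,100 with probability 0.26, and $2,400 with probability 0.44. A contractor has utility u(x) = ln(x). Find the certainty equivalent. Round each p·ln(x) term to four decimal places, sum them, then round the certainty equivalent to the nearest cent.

$7,003.74

E[u] = 0.06·ln(19900) + 0.24·ln(19500) + 0.26·ln(13100) + 0.44·ln(2400) = 0.5939 + 2.3708 + 2.4649 + 3.4246 = 8.8542
CE = e^8.8542 ≈ 7003.74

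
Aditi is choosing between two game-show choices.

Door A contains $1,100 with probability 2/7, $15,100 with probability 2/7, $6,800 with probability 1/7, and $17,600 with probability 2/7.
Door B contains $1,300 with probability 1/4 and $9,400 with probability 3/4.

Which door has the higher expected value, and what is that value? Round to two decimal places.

Door A = 2/7 × 1100 + 2/7 × 15100 + 1/7 × 6800 + 2/7 × 17600 = 314.2857 + 4314.2857 + 971.4286 + 5028.5714 = 10628.5714
Door B = 1/4 × 1300 + 3/4 × 9400 = 325 + 7050 = 7375

Door A ($10,628.57)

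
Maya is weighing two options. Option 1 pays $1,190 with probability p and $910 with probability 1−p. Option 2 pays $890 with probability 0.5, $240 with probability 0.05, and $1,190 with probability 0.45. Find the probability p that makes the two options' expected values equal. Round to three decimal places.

p = 0.295

EV(Option 2) = 0.5 × 890 + 0.05 × 240 + 0.45 × 1190 = 445 + 12 + 535.5 = 992.5
p·1190 + (1−p)·910 = 992.5
280p + 910 = 992.5
p = (992.5 − 910) / 280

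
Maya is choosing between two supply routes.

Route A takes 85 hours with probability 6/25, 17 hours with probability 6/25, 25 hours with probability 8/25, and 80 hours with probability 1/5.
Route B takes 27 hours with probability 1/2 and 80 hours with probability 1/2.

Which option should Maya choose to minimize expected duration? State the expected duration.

Route A (48.48 hours)

Route A = 6/25 × 85 + 6/25 × 17 + 8/25 × 25 + 1/5 × 80 = 20.4 + 4.08 + 8 + 16 = 48.48
Route B = 1/2 × 27 + 1/2 × 80 = 13.5 + 40 = 53.5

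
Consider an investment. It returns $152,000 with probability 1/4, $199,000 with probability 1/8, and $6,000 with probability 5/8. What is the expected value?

EV = 1/4 × 152000 + 1/8 × 199000 + 5/8 × 6000 = 38000 + 24875 + 3750 = 66625

$66,625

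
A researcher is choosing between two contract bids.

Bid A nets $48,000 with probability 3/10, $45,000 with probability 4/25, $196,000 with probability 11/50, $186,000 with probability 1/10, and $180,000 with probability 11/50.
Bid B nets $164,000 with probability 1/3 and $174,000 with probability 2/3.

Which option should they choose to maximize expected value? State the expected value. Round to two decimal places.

Bid A = 3/10 × 48000 + 4/25 × 45000 + 11/50 × 196000 + 1/10 × 186000 + 11/50 × 180000 = 14400 + 7200 + 43120 + 18600 + 39600 = 122920
Bid B = 1/3 × 164000 + 2/3 × 174000 = 54666.6667 + 116000 = 170666.6667

Bid B ($170,666.67)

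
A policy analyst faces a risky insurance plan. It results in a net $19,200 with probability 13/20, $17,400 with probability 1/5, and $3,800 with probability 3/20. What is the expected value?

$16,530

EV = 13/20 × 19200 + 1/5 × 17400 + 3/20 × 3800 = 12480 + 3480 + 570 = 16530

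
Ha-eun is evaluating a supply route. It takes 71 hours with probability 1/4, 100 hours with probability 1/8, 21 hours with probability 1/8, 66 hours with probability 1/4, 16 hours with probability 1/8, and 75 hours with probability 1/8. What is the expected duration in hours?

EV = 1/4 × 71 + 1/8 × 100 + 1/8 × 21 + 1/4 × 66 + 1/8 × 16 + 1/8 × 75 = 17.75 + 12.5 + 2.625 + 16.5 + 2 + 9.375 = 60.75

60.75 hours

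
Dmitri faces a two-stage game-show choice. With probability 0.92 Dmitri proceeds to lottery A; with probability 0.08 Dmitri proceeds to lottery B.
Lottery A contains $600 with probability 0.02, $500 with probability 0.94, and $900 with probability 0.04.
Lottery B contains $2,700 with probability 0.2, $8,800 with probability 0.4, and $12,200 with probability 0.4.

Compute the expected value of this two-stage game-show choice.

EV(A) = 0.02 × 600 + 0.94 × 500 + 0.04 × 900 = 12 + 470 + 36 = 518
EV(B) = 0.2 × 2700 + 0.4 × 8800 + 0.4 × 12200 = 540 + 3520 + 4880 = 8940
Overall = 0.92 × 518 + 0.08 × 8940 = 476.56 + 715.2 = 1191.76

$1,191.76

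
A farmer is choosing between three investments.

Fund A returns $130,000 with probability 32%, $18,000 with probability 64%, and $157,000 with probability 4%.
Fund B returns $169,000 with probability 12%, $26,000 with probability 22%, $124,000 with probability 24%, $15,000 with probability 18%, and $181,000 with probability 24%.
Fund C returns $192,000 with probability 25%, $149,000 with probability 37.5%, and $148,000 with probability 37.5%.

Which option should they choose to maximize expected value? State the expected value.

Fund C ($159,375)

Fund A = 0.32 × 130000 + 0.64 × 18000 + 0.04 × 157000 = 41600 + 11520 + 6280 = 59400
Fund B = 0.12 × 169000 + 0.22 × 26000 + 0.24 × 124000 + 0.18 × 15000 + 0.24 × 181000 = 20280 + 5720 + 29760 + 2700 + 43440 = 101900
Fund C = 0.25 × 192000 + 0.375 × 149000 + 0.375 × 148000 = 48000 + 55875 + 55500 = 159375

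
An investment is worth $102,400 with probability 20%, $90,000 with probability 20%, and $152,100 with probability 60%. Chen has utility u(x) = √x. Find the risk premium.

E[u] = 0.2·√102400 + 0.2·√90000 + 0.6·√152100 = 0.2·320 + 0.2·300 + 0.6·390 = 358
CE = (358)² = 128164
Risk premium = EV − CE = 129740 − 128164 = 1576

$1,576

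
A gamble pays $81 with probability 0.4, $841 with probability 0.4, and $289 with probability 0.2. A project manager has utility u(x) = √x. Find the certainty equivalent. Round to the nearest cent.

E[u] = 0.4·√81 + 0.4·√841 + 0.2·√289 = 0.4·9 + 0.4·29 + 0.2·17 = 18.6
CE = (18.6)² = 345.96

$345.96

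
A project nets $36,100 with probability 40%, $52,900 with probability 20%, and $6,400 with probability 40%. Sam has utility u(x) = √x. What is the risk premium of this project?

E[u] = 0.4·√36100 + 0.2·√52900 + 0.4·√6400 = 0.4·190 + 0.2·230 + 0.4·80 = 154
CE = (154)² = 23716
Risk premium = EV − CE = 27580 − 23716 = 3864

$3,864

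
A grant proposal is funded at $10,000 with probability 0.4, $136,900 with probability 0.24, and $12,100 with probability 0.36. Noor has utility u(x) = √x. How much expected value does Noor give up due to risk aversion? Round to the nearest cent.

E[u] = 0.4·√10000 + 0.24·√136900 + 0.36·√12100 = 0.4·100 + 0.24·370 + 0.36·110 = 168.4
CE = (168.4)² = 28358.56
Risk premium = EV − CE = 41212 − 28358.56 = 12853.44

$12,853.44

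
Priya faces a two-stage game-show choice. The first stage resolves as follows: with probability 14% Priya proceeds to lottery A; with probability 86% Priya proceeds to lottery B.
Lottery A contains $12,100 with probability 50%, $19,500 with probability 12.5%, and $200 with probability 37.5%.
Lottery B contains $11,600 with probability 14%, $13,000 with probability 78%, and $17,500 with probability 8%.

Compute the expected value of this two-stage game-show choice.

EV(A) = 0.5 × 12100 + 0.125 × 19500 + 0.375 × 200 = 6050 + 2437.5 + 75 = 8562.5
EV(B) = 0.14 × 11600 + 0.78 × 13000 + 0.08 × 17500 = 1624 + 10140 + 1400 = 13164
Overall = 0.14 × 8562.5 + 0.86 × 13164 = 1198.75 + 11321.04 = 12519.79

$12,519.79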